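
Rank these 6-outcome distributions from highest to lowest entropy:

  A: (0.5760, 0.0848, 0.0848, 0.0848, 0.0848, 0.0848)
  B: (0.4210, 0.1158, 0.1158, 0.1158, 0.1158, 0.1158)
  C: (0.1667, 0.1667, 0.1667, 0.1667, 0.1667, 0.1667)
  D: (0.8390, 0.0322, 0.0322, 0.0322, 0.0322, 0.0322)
C > B > A > D

Key insight: Entropy is maximized by uniform distributions and minimized by concentrated distributions.

Entropies:
  H(A) = 1.9678 bits
  H(B) = 2.3263 bits
  H(C) = 2.5850 bits
  H(D) = 1.0105 bits

Ranking: C > B > A > D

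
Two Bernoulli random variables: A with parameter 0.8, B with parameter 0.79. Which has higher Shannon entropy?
B

For binary distributions, entropy is maximized at p=0.5 and decreases as p moves toward 0 or 1.

H(A) = H(0.8) = 0.7219 bits
H(B) = H(0.79) = 0.7415 bits

Distribution B (p=0.79) is closer to uniform (p=0.5), so it has higher entropy.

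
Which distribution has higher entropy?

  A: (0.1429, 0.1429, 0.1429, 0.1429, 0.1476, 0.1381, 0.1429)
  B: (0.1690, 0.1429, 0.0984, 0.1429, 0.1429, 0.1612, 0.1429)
A

Both distributions are close to uniform, making this a harder comparison.

H(A) = 2.8071 bits
H(B) = 2.7912 bits

The distribution closer to uniform has higher entropy.
Answer: A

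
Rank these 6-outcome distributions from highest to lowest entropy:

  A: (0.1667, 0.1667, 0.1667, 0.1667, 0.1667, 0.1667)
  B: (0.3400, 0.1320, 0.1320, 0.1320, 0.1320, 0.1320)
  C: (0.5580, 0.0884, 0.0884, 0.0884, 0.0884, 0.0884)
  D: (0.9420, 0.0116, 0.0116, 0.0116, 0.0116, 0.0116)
A > B > C > D

Key insight: Entropy is maximized by uniform distributions and minimized by concentrated distributions.

Entropies:
  H(A) = 2.5850 bits
  H(B) = 2.4573 bits
  H(C) = 2.0166 bits
  H(D) = 0.4541 bits

Ranking: A > B > C > D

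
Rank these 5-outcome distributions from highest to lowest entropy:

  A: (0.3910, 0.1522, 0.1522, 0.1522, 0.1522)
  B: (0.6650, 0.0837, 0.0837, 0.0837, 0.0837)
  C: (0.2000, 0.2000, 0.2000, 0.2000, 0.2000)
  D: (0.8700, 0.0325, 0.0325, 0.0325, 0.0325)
C > A > B > D

Key insight: Entropy is maximized by uniform distributions and minimized by concentrated distributions.

Entropies:
  H(A) = 2.1834 bits
  H(B) = 1.5900 bits
  H(C) = 2.3219 bits
  H(D) = 0.8174 bits

Ranking: C > A > B > D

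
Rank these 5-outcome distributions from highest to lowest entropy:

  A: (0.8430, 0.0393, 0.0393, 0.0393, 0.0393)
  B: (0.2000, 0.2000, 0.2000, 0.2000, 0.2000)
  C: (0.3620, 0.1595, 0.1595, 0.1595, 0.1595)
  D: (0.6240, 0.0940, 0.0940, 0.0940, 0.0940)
B > C > D > A

Key insight: Entropy is maximized by uniform distributions and minimized by concentrated distributions.

Entropies:
  H(A) = 0.9411 bits
  H(B) = 2.3219 bits
  H(C) = 2.2203 bits
  H(D) = 1.7072 bits

Ranking: B > C > D > A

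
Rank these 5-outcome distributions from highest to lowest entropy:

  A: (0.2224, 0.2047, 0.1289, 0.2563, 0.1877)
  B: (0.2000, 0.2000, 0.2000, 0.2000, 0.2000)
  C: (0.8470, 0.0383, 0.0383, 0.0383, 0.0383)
B > A > C

Key insight: Entropy is maximized by uniform distributions and minimized by concentrated distributions.

- Uniform distributions have maximum entropy log₂(5) = 2.3219 bits
- The more "peaked" or concentrated a distribution, the lower its entropy

Entropies:
  H(A) = 2.2882 bits
  H(B) = 2.3219 bits
  H(C) = 0.9233 bits

Ranking: B > A > C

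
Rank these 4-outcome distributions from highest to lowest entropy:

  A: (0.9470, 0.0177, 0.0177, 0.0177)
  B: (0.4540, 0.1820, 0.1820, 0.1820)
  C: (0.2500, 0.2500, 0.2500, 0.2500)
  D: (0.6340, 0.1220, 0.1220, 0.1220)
C > B > D > A

Key insight: Entropy is maximized by uniform distributions and minimized by concentrated distributions.

Entropies:
  H(A) = 0.3830 bits
  H(B) = 1.8593 bits
  H(C) = 2.0000 bits
  H(D) = 1.5276 bits

Ranking: C > B > D > A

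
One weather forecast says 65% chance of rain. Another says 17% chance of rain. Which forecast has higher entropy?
65% forecast

Treat each forecast as a Bernoulli distribution. Binary entropy is maximized at p=0.5 and falls off symmetrically toward 0 or 1. The 65% forecast is closer to 50%, so it is more uncertain. H(65%) ≈ 0.934 bits, H(17%) ≈ 0.658 bits.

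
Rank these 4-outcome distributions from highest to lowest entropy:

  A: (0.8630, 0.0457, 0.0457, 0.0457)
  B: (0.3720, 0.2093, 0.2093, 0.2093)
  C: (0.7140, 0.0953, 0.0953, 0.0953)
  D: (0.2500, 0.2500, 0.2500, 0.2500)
D > B > C > A

Key insight: Entropy is maximized by uniform distributions and minimized by concentrated distributions.

Entropies:
  H(A) = 0.7935 bits
  H(B) = 1.9476 bits
  H(C) = 1.3168 bits
  H(D) = 2.0000 bits

Ranking: D > B > C > A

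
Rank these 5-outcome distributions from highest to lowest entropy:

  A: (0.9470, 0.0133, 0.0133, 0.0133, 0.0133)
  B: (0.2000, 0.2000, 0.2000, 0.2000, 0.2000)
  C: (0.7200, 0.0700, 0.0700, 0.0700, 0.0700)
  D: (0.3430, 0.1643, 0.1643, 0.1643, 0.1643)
B > D > C > A

Key insight: Entropy is maximized by uniform distributions and minimized by concentrated distributions.

Entropies:
  H(A) = 0.4050 bits
  H(B) = 2.3219 bits
  H(C) = 1.4155 bits
  H(D) = 2.2417 bits

Ranking: B > D > C > A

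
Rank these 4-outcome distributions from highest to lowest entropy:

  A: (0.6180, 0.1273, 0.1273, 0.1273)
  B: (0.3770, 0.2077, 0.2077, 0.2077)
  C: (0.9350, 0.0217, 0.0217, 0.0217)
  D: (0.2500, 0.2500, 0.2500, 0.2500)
D > B > A > C

Key insight: Entropy is maximized by uniform distributions and minimized by concentrated distributions.

Entropies:
  H(A) = 1.5649 bits
  H(B) = 1.9433 bits
  H(C) = 0.4500 bits
  H(D) = 2.0000 bits

Ranking: D > B > A > C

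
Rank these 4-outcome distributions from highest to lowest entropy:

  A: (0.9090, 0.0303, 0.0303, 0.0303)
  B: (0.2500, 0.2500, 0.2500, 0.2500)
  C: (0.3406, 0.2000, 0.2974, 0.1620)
B > C > A

Key insight: Entropy is maximized by uniform distributions and minimized by concentrated distributions.

- Uniform distributions have maximum entropy log₂(4) = 2.0000 bits
- The more "peaked" or concentrated a distribution, the lower its entropy

Entropies:
  H(A) = 0.5840 bits
  H(B) = 2.0000 bits
  H(C) = 1.9394 bits

Ranking: B > C > A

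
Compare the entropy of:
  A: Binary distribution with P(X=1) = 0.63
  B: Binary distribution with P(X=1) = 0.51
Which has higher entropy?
B

For binary distributions, entropy is maximized at p=0.5 and decreases as p moves toward 0 or 1.

H(A) = H(0.63) = 0.9507 bits
H(B) = H(0.51) = 0.9997 bits

Distribution B (p=0.51) is closer to uniform (p=0.5), so it has higher entropy.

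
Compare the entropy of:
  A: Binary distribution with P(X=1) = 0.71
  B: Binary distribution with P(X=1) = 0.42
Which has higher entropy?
B

For binary distributions, entropy is maximized at p=0.5 and decreases as p moves toward 0 or 1.

H(A) = H(0.71) = 0.8687 bits
H(B) = H(0.42) = 0.9815 bits

Distribution B (p=0.42) is closer to uniform (p=0.5), so it has higher entropy.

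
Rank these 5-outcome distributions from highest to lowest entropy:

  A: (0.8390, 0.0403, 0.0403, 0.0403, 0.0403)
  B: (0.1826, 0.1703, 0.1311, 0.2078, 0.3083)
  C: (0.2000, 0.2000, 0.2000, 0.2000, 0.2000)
C > B > A

Key insight: Entropy is maximized by uniform distributions and minimized by concentrated distributions.

- Uniform distributions have maximum entropy log₂(5) = 2.3219 bits
- The more "peaked" or concentrated a distribution, the lower its entropy

Entropies:
  H(A) = 0.9587 bits
  H(B) = 2.2615 bits
  H(C) = 2.3219 bits

Ranking: C > B > A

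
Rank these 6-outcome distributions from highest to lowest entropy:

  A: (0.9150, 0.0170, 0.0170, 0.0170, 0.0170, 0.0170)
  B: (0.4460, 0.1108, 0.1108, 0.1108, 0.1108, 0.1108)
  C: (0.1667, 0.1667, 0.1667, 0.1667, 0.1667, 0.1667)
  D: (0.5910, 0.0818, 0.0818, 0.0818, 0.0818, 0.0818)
C > B > D > A

Key insight: Entropy is maximized by uniform distributions and minimized by concentrated distributions.

Entropies:
  H(A) = 0.6169 bits
  H(B) = 2.2779 bits
  H(C) = 2.5850 bits
  H(D) = 1.9256 bits

Ranking: C > B > D > A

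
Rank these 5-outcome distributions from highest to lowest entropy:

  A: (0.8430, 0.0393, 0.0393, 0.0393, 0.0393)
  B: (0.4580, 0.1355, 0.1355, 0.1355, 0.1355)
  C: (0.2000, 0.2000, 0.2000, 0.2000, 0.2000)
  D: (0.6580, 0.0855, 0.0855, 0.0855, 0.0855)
C > B > D > A

Key insight: Entropy is maximized by uniform distributions and minimized by concentrated distributions.

Entropies:
  H(A) = 0.9411 bits
  H(B) = 2.0789 bits
  H(C) = 2.3219 bits
  H(D) = 1.6107 bits

Ranking: C > B > D > A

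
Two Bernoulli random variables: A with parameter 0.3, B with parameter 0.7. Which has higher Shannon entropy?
Equal

For binary distributions, entropy is maximized at p=0.5 and decreases as p moves toward 0 or 1.

H(A) = H(0.3) = 0.8813 bits
H(B) = H(0.7) = 0.8813 bits

Both distributions are equally far from uniform (|0.3-0.5| = |0.7-0.5|), so they have the same entropy.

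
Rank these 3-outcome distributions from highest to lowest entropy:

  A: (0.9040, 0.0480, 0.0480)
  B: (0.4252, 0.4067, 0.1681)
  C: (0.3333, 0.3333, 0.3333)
C > B > A

Key insight: Entropy is maximized by uniform distributions and minimized by concentrated distributions.

- Uniform distributions have maximum entropy log₂(3) = 1.5850 bits
- The more "peaked" or concentrated a distribution, the lower its entropy

Entropies:
  H(A) = 0.5522 bits
  H(B) = 1.4849 bits
  H(C) = 1.5850 bits

Ranking: C > B > A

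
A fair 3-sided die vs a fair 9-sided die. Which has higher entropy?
9-sided die

Both are uniform distributions; for uniform over n outcomes, H = log₂(n). H(3-sided) = log₂(3) = 1.585 bits and H(9-sided) = log₂(9) = 3.170 bits. More outcomes in a uniform distribution means higher entropy.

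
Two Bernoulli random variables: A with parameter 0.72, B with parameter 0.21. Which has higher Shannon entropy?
A

For binary distributions, entropy is maximized at p=0.5 and decreases as p moves toward 0 or 1.

H(A) = H(0.72) = 0.8555 bits
H(B) = H(0.21) = 0.7415 bits

Distribution A (p=0.72) is closer to uniform (p=0.5), so it has higher entropy.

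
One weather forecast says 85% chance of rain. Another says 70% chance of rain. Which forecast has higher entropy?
70% forecast

Treat each forecast as a Bernoulli distribution. Binary entropy is maximized at p=0.5 and falls off symmetrically toward 0 or 1. The 70% forecast is closer to 50%, so it is more uncertain. H(85%) ≈ 0.610 bits, H(70%) ≈ 0.881 bits.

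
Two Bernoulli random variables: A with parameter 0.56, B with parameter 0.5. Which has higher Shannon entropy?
B

For binary distributions, entropy is maximized at p=0.5 and decreases as p moves toward 0 or 1.

H(A) = H(0.56) = 0.9896 bits
H(B) = H(0.5) = 1.0000 bits

Distribution B (p=0.5) is closer to uniform (p=0.5), so it has higher entropy.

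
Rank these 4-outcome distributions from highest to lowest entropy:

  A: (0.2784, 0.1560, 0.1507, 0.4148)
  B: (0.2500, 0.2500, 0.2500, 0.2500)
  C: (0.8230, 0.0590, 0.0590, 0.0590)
B > A > C

Key insight: Entropy is maximized by uniform distributions and minimized by concentrated distributions.

- Uniform distributions have maximum entropy log₂(4) = 2.0000 bits
- The more "peaked" or concentrated a distribution, the lower its entropy

Entropies:
  H(A) = 1.8699 bits
  H(B) = 2.0000 bits
  H(C) = 0.9540 bits

Ranking: B > A > C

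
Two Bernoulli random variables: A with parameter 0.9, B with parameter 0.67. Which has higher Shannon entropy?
B

For binary distributions, entropy is maximized at p=0.5 and decreases as p moves toward 0 or 1.

H(A) = H(0.9) = 0.4690 bits
H(B) = H(0.67) = 0.9149 bits

Distribution B (p=0.67) is closer to uniform (p=0.5), so it has higher entropy.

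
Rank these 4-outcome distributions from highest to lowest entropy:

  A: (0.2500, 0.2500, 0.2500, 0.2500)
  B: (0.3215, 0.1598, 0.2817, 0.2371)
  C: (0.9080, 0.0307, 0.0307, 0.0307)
A > B > C

Key insight: Entropy is maximized by uniform distributions and minimized by concentrated distributions.

- Uniform distributions have maximum entropy log₂(4) = 2.0000 bits
- The more "peaked" or concentrated a distribution, the lower its entropy

Entropies:
  H(A) = 2.0000 bits
  H(B) = 1.9562 bits
  H(C) = 0.5889 bits

Ranking: A > B > C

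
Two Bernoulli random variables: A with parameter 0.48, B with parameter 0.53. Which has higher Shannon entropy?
A

For binary distributions, entropy is maximized at p=0.5 and decreases as p moves toward 0 or 1.

H(A) = H(0.48) = 0.9988 bits
H(B) = H(0.53) = 0.9974 bits

Distribution A (p=0.48) is closer to uniform (p=0.5), so it has higher entropy.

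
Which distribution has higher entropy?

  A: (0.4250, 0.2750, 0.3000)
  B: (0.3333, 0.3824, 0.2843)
B

Both distributions are close to uniform, making this a harder comparison.

H(A) = 1.5579 bits
H(B) = 1.5745 bits

The distribution closer to uniform has higher entropy.
Answer: B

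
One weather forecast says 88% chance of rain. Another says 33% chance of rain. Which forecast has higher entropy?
33% forecast

Treat each forecast as a Bernoulli distribution. Binary entropy is maximized at p=0.5 and falls off symmetrically toward 0 or 1. The 33% forecast is closer to 50%, so it is more uncertain. H(88%) ≈ 0.529 bits, H(33%) ≈ 0.915 bits.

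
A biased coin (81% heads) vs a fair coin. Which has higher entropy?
Fair coin

The fair coin is uniform (p=0.5), maximizing binary entropy at 1 bit. The biased coin has H(0.81) ≈ 0.701 bits — its outcome is more predictable, so its entropy is lower.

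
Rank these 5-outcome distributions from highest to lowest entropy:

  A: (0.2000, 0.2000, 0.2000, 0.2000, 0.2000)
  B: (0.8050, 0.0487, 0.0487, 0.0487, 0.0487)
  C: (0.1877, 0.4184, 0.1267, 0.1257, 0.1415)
A > C > B

Key insight: Entropy is maximized by uniform distributions and minimized by concentrated distributions.

- Uniform distributions have maximum entropy log₂(5) = 2.3219 bits
- The more "peaked" or concentrated a distribution, the lower its entropy

Entropies:
  H(A) = 2.3219 bits
  H(B) = 1.1018 bits
  H(C) = 2.1318 bits

Ranking: A > C > B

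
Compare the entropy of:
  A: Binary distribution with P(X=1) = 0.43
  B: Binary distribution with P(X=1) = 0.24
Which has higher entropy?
A

For binary distributions, entropy is maximized at p=0.5 and decreases as p moves toward 0 or 1.

H(A) = H(0.43) = 0.9858 bits
H(B) = H(0.24) = 0.7950 bits

Distribution A (p=0.43) is closer to uniform (p=0.5), so it has higher entropy.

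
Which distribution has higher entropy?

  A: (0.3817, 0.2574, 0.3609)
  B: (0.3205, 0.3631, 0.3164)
B

Both distributions are close to uniform, making this a harder comparison.

H(A) = 1.5650 bits
H(B) = 1.5821 bits

The distribution closer to uniform has higher entropy.
Answer: B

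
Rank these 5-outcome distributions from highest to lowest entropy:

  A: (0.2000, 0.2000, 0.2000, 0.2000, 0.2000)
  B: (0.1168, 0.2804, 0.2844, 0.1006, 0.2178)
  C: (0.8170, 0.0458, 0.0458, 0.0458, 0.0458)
A > B > C

Key insight: Entropy is maximized by uniform distributions and minimized by concentrated distributions.

- Uniform distributions have maximum entropy log₂(5) = 2.3219 bits
- The more "peaked" or concentrated a distribution, the lower its entropy

Entropies:
  H(A) = 2.3219 bits
  H(B) = 2.2044 bits
  H(C) = 1.0526 bits

Ranking: A > B > C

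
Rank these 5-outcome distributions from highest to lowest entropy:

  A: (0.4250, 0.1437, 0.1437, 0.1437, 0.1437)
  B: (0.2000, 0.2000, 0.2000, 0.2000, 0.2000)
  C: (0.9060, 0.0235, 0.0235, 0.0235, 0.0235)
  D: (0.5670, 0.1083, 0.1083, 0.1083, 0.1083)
B > A > D > C

Key insight: Entropy is maximized by uniform distributions and minimized by concentrated distributions.

Entropies:
  H(A) = 2.1337 bits
  H(B) = 2.3219 bits
  H(C) = 0.6377 bits
  H(D) = 1.8530 bits

Ranking: B > A > D > C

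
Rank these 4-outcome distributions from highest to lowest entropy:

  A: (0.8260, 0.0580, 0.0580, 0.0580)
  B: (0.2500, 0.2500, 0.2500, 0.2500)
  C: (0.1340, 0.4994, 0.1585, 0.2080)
B > C > A

Key insight: Entropy is maximized by uniform distributions and minimized by concentrated distributions.

- Uniform distributions have maximum entropy log₂(4) = 2.0000 bits
- The more "peaked" or concentrated a distribution, the lower its entropy

Entropies:
  H(A) = 0.9426 bits
  H(B) = 2.0000 bits
  H(C) = 1.7813 bits

Ranking: B > C > A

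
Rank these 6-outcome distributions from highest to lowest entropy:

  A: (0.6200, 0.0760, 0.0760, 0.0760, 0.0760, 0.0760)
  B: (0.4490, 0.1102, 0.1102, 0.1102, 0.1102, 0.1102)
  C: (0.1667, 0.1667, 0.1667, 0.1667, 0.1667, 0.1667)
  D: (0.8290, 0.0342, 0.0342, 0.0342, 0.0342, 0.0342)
C > B > A > D

Key insight: Entropy is maximized by uniform distributions and minimized by concentrated distributions.

Entropies:
  H(A) = 1.8404 bits
  H(B) = 2.2719 bits
  H(C) = 2.5850 bits
  H(D) = 1.0570 bits

Ranking: C > B > A > D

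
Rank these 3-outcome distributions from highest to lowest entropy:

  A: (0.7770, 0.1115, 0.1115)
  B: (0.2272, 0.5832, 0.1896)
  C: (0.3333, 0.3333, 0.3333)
C > B > A

Key insight: Entropy is maximized by uniform distributions and minimized by concentrated distributions.

- Uniform distributions have maximum entropy log₂(3) = 1.5850 bits
- The more "peaked" or concentrated a distribution, the lower its entropy

Entropies:
  H(A) = 0.9886 bits
  H(B) = 1.3943 bits
  H(C) = 1.5850 bits

Ranking: C > B > A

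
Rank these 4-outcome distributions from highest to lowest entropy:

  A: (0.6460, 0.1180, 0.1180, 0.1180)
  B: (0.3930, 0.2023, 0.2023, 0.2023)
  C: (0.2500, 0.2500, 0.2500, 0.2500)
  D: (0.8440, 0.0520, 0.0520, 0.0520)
C > B > A > D

Key insight: Entropy is maximized by uniform distributions and minimized by concentrated distributions.

Entropies:
  H(A) = 1.4987 bits
  H(B) = 1.9288 bits
  H(C) = 2.0000 bits
  H(D) = 0.8719 bits

Ranking: C > B > A > D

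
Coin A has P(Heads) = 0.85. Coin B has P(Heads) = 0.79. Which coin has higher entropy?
B

For binary distributions, entropy is maximized at p=0.5 and decreases as p moves toward 0 or 1.

H(A) = H(0.85) = 0.6098 bits
H(B) = H(0.79) = 0.7415 bits

Distribution B (p=0.79) is closer to uniform (p=0.5), so it has higher entropy.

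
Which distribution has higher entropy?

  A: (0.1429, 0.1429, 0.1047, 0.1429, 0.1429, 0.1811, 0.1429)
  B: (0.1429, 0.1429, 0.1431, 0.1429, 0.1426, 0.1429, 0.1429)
B

Both distributions are close to uniform, making this a harder comparison.

H(A) = 2.7924 bits
H(B) = 2.8074 bits

The distribution closer to uniform has higher entropy.
Answer: B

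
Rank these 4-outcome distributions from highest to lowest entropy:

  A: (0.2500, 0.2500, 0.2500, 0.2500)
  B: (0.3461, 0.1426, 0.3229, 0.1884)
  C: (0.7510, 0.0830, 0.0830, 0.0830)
A > B > C

Key insight: Entropy is maximized by uniform distributions and minimized by concentrated distributions.

- Uniform distributions have maximum entropy log₂(4) = 2.0000 bits
- The more "peaked" or concentrated a distribution, the lower its entropy

Entropies:
  H(A) = 2.0000 bits
  H(B) = 1.9108 bits
  H(C) = 1.2043 bits

Ranking: A > B > C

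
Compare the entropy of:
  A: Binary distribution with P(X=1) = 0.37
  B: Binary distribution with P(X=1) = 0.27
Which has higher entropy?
A

For binary distributions, entropy is maximized at p=0.5 and decreases as p moves toward 0 or 1.

H(A) = H(0.37) = 0.9507 bits
H(B) = H(0.27) = 0.8415 bits

Distribution A (p=0.37) is closer to uniform (p=0.5), so it has higher entropy.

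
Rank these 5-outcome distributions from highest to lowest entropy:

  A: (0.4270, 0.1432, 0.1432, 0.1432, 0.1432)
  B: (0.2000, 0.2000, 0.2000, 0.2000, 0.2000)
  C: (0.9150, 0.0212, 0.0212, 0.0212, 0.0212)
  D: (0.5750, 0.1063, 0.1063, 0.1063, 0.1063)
B > A > D > C

Key insight: Entropy is maximized by uniform distributions and minimized by concentrated distributions.

Entropies:
  H(A) = 2.1306 bits
  H(B) = 2.3219 bits
  H(C) = 0.5896 bits
  H(D) = 1.8337 bits

Ranking: B > A > D > C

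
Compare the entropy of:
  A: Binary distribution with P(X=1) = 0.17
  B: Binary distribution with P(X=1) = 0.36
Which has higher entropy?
B

For binary distributions, entropy is maximized at p=0.5 and decreases as p moves toward 0 or 1.

H(A) = H(0.17) = 0.6577 bits
H(B) = H(0.36) = 0.9427 bits

Distribution B (p=0.36) is closer to uniform (p=0.5), so it has higher entropy.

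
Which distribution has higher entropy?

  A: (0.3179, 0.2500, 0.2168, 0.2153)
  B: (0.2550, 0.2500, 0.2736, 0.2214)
B

Both distributions are close to uniform, making this a harder comparison.

H(A) = 1.9808 bits
H(B) = 1.9959 bits

The distribution closer to uniform has higher entropy.
Answer: B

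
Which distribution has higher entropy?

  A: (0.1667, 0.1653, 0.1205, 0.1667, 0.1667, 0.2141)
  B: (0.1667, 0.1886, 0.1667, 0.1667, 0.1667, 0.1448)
B

Both distributions are close to uniform, making this a harder comparison.

H(A) = 2.5658 bits
H(B) = 2.5808 bits

The distribution closer to uniform has higher entropy.
Answer: B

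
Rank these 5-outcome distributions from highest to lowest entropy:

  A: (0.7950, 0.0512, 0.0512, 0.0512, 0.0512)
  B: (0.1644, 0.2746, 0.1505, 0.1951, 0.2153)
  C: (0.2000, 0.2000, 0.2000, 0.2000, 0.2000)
C > B > A

Key insight: Entropy is maximized by uniform distributions and minimized by concentrated distributions.

- Uniform distributions have maximum entropy log₂(5) = 2.3219 bits
- The more "peaked" or concentrated a distribution, the lower its entropy

Entropies:
  H(A) = 1.1418 bits
  H(B) = 2.2885 bits
  H(C) = 2.3219 bits

Ranking: C > B > A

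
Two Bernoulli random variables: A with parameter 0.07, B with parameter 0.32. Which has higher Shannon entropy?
B

For binary distributions, entropy is maximized at p=0.5 and decreases as p moves toward 0 or 1.

H(A) = H(0.07) = 0.3659 bits
H(B) = H(0.32) = 0.9044 bits

Distribution B (p=0.32) is closer to uniform (p=0.5), so it has higher entropy.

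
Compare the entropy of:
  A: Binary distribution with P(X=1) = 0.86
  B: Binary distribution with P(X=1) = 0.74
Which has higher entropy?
B

For binary distributions, entropy is maximized at p=0.5 and decreases as p moves toward 0 or 1.

H(A) = H(0.86) = 0.5842 bits
H(B) = H(0.74) = 0.8267 bits

Distribution B (p=0.74) is closer to uniform (p=0.5), so it has higher entropy.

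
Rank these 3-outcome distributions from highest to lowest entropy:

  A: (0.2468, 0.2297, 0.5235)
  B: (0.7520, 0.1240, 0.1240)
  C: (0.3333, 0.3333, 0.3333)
C > A > B

Key insight: Entropy is maximized by uniform distributions and minimized by concentrated distributions.

- Uniform distributions have maximum entropy log₂(3) = 1.5850 bits
- The more "peaked" or concentrated a distribution, the lower its entropy

Entropies:
  H(A) = 1.4744 bits
  H(B) = 1.0561 bits
  H(C) = 1.5850 bits

Ranking: C > A > B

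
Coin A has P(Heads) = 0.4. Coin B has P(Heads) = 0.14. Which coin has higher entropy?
A

For binary distributions, entropy is maximized at p=0.5 and decreases as p moves toward 0 or 1.

H(A) = H(0.4) = 0.9710 bits
H(B) = H(0.14) = 0.5842 bits

Distribution A (p=0.4) is closer to uniform (p=0.5), so it has higher entropy.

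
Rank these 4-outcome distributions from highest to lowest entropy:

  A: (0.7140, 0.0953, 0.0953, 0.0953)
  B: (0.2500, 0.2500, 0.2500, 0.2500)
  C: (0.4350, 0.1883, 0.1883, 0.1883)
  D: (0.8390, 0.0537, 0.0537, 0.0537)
B > C > A > D

Key insight: Entropy is maximized by uniform distributions and minimized by concentrated distributions.

Entropies:
  H(A) = 1.3168 bits
  H(B) = 2.0000 bits
  H(C) = 1.8833 bits
  H(D) = 0.8919 bits

Ranking: B > C > A > D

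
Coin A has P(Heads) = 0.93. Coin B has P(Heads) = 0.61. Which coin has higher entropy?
B

For binary distributions, entropy is maximized at p=0.5 and decreases as p moves toward 0 or 1.

H(A) = H(0.93) = 0.3659 bits
H(B) = H(0.61) = 0.9648 bits

Distribution B (p=0.61) is closer to uniform (p=0.5), so it has higher entropy.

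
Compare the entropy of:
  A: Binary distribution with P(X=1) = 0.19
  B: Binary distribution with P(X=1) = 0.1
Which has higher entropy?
A

For binary distributions, entropy is maximized at p=0.5 and decreases as p moves toward 0 or 1.

H(A) = H(0.19) = 0.7015 bits
H(B) = H(0.1) = 0.4690 bits

Distribution A (p=0.19) is closer to uniform (p=0.5), so it has higher entropy.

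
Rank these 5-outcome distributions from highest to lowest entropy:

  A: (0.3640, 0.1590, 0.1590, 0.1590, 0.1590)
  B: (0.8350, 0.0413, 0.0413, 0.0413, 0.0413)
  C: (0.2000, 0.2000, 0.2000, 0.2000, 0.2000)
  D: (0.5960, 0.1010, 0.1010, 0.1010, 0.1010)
C > A > D > B

Key insight: Entropy is maximized by uniform distributions and minimized by concentrated distributions.

Entropies:
  H(A) = 2.2180 bits
  H(B) = 0.9761 bits
  H(C) = 2.3219 bits
  H(D) = 1.7812 bits

Ranking: C > A > D > B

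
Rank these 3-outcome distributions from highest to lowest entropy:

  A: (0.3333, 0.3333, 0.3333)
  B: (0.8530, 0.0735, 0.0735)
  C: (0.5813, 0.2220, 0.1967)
A > C > B

Key insight: Entropy is maximized by uniform distributions and minimized by concentrated distributions.

- Uniform distributions have maximum entropy log₂(3) = 1.5850 bits
- The more "peaked" or concentrated a distribution, the lower its entropy

Entropies:
  H(A) = 1.5850 bits
  H(B) = 0.7493 bits
  H(C) = 1.3984 bits

Ranking: A > C > B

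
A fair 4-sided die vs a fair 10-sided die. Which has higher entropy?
10-sided die

Both are uniform distributions; for uniform over n outcomes, H = log₂(n). H(4-sided) = log₂(4) = 2.000 bits and H(10-sided) = log₂(10) = 3.322 bits. More outcomes in a uniform distribution means higher entropy.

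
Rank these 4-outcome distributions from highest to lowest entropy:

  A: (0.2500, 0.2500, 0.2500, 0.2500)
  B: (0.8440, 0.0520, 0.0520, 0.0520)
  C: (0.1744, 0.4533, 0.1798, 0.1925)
A > C > B

Key insight: Entropy is maximized by uniform distributions and minimized by concentrated distributions.

- Uniform distributions have maximum entropy log₂(4) = 2.0000 bits
- The more "peaked" or concentrated a distribution, the lower its entropy

Entropies:
  H(A) = 2.0000 bits
  H(B) = 0.8719 bits
  H(C) = 1.8595 bits

Ranking: A > C > B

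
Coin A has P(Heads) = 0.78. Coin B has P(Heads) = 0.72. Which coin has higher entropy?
B

For binary distributions, entropy is maximized at p=0.5 and decreases as p moves toward 0 or 1.

H(A) = H(0.78) = 0.7602 bits
H(B) = H(0.72) = 0.8555 bits

Distribution B (p=0.72) is closer to uniform (p=0.5), so it has higher entropy.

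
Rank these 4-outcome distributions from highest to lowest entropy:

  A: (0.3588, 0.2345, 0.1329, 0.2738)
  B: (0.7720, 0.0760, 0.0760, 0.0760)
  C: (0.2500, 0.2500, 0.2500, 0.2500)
C > A > B

Key insight: Entropy is maximized by uniform distributions and minimized by concentrated distributions.

- Uniform distributions have maximum entropy log₂(4) = 2.0000 bits
- The more "peaked" or concentrated a distribution, the lower its entropy

Entropies:
  H(A) = 1.9198 bits
  H(B) = 1.1359 bits
  H(C) = 2.0000 bits

Ranking: C > A > B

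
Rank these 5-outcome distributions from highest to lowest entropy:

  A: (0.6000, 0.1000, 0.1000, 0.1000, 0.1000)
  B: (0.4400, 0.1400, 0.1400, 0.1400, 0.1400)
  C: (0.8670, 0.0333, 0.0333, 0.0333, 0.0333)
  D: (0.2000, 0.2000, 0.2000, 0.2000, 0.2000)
D > B > A > C

Key insight: Entropy is maximized by uniform distributions and minimized by concentrated distributions.

Entropies:
  H(A) = 1.7710 bits
  H(B) = 2.1096 bits
  H(C) = 0.8316 bits
  H(D) = 2.3219 bits

Ranking: D > B > A > C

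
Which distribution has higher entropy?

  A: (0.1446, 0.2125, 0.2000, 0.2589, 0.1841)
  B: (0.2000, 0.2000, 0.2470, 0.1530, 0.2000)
B

Both distributions are close to uniform, making this a harder comparison.

H(A) = 2.2967 bits
H(B) = 2.3058 bits

The distribution closer to uniform has higher entropy.
Answer: B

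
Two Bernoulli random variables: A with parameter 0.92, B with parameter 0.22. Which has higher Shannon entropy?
B

For binary distributions, entropy is maximized at p=0.5 and decreases as p moves toward 0 or 1.

H(A) = H(0.92) = 0.4022 bits
H(B) = H(0.22) = 0.7602 bits

Distribution B (p=0.22) is closer to uniform (p=0.5), so it has higher entropy.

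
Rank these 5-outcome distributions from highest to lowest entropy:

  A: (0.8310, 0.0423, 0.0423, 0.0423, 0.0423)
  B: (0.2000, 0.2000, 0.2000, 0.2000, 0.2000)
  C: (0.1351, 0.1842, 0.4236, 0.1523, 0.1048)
B > C > A

Key insight: Entropy is maximized by uniform distributions and minimized by concentrated distributions.

- Uniform distributions have maximum entropy log₂(5) = 2.3219 bits
- The more "peaked" or concentrated a distribution, the lower its entropy

Entropies:
  H(A) = 0.9934 bits
  H(B) = 2.3219 bits
  H(C) = 2.1192 bits

Ranking: B > C > A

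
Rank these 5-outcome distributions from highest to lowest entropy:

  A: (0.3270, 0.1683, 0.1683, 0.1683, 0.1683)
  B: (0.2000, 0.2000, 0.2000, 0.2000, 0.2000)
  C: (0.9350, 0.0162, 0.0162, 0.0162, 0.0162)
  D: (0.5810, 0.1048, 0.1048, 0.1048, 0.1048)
B > A > D > C

Key insight: Entropy is maximized by uniform distributions and minimized by concentrated distributions.

Entropies:
  H(A) = 2.2578 bits
  H(B) = 2.3219 bits
  H(C) = 0.4770 bits
  H(D) = 1.8190 bits

Ranking: B > A > D > C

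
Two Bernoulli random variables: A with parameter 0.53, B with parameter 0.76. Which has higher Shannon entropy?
A

For binary distributions, entropy is maximized at p=0.5 and decreases as p moves toward 0 or 1.

H(A) = H(0.53) = 0.9974 bits
H(B) = H(0.76) = 0.7950 bits

Distribution A (p=0.53) is closer to uniform (p=0.5), so it has higher entropy.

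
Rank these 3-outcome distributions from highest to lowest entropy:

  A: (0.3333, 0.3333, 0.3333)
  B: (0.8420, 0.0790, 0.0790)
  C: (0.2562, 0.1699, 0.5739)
A > C > B

Key insight: Entropy is maximized by uniform distributions and minimized by concentrated distributions.

- Uniform distributions have maximum entropy log₂(3) = 1.5850 bits
- The more "peaked" or concentrated a distribution, the lower its entropy

Entropies:
  H(A) = 1.5850 bits
  H(B) = 0.7875 bits
  H(C) = 1.3976 bits

Ranking: A > C > B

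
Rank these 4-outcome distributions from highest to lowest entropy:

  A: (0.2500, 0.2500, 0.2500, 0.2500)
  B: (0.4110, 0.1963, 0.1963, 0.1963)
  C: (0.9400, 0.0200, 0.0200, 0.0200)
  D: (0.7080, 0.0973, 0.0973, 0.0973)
A > B > D > C

Key insight: Entropy is maximized by uniform distributions and minimized by concentrated distributions.

Entropies:
  H(A) = 2.0000 bits
  H(B) = 1.9106 bits
  H(C) = 0.4225 bits
  H(D) = 1.3341 bits

Ranking: A > B > D > C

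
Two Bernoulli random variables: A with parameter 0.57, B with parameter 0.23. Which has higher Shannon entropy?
A

For binary distributions, entropy is maximized at p=0.5 and decreases as p moves toward 0 or 1.

H(A) = H(0.57) = 0.9858 bits
H(B) = H(0.23) = 0.7780 bits

Distribution A (p=0.57) is closer to uniform (p=0.5), so it has higher entropy.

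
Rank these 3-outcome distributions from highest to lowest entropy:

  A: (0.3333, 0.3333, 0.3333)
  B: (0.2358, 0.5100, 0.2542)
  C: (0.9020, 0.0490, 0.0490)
A > B > C

Key insight: Entropy is maximized by uniform distributions and minimized by concentrated distributions.

- Uniform distributions have maximum entropy log₂(3) = 1.5850 bits
- The more "peaked" or concentrated a distribution, the lower its entropy

Entropies:
  H(A) = 1.5850 bits
  H(B) = 1.4893 bits
  H(C) = 0.5606 bits

Ranking: A > B > C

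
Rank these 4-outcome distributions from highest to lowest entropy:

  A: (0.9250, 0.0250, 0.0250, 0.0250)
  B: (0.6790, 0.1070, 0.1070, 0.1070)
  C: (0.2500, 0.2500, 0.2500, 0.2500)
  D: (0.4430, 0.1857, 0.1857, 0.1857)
C > D > B > A

Key insight: Entropy is maximized by uniform distributions and minimized by concentrated distributions.

Entropies:
  H(A) = 0.5032 bits
  H(B) = 1.4142 bits
  H(C) = 2.0000 bits
  H(D) = 1.8734 bits

Ranking: C > D > B > A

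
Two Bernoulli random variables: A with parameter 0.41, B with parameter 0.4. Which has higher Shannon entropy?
A

For binary distributions, entropy is maximized at p=0.5 and decreases as p moves toward 0 or 1.

H(A) = H(0.41) = 0.9765 bits
H(B) = H(0.4) = 0.9710 bits

Distribution A (p=0.41) is closer to uniform (p=0.5), so it has higher entropy.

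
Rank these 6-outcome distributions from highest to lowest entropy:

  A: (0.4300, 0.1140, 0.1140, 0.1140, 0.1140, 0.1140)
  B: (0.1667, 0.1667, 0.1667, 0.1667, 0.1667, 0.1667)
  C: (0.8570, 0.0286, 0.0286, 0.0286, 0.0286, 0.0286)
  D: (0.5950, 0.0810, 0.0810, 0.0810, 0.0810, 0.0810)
B > A > D > C

Key insight: Entropy is maximized by uniform distributions and minimized by concentrated distributions.

Entropies:
  H(A) = 2.3093 bits
  H(B) = 2.5850 bits
  H(C) = 0.9241 bits
  H(D) = 1.9142 bits

Ranking: B > A > D > C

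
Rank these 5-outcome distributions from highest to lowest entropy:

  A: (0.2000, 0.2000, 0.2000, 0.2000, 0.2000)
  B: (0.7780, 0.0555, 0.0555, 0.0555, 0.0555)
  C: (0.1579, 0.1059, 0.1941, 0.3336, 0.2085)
A > C > B

Key insight: Entropy is maximized by uniform distributions and minimized by concentrated distributions.

- Uniform distributions have maximum entropy log₂(5) = 2.3219 bits
- The more "peaked" or concentrated a distribution, the lower its entropy

Entropies:
  H(A) = 2.3219 bits
  H(B) = 1.2078 bits
  H(C) = 2.2225 bits

Ranking: A > C > B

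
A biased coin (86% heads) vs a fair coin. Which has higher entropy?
Fair coin

The fair coin is uniform (p=0.5), maximizing binary entropy at 1 bit. The biased coin has H(0.86) ≈ 0.584 bits — its outcome is more predictable, so its entropy is lower.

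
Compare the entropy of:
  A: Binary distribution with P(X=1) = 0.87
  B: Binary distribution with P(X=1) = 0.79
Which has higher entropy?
B

For binary distributions, entropy is maximized at p=0.5 and decreases as p moves toward 0 or 1.

H(A) = H(0.87) = 0.5574 bits
H(B) = H(0.79) = 0.7415 bits

Distribution B (p=0.79) is closer to uniform (p=0.5), so it has higher entropy.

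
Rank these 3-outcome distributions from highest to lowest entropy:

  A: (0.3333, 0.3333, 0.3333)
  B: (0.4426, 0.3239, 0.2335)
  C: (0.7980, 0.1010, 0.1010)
A > B > C

Key insight: Entropy is maximized by uniform distributions and minimized by concentrated distributions.

- Uniform distributions have maximum entropy log₂(3) = 1.5850 bits
- The more "peaked" or concentrated a distribution, the lower its entropy

Entropies:
  H(A) = 1.5850 bits
  H(B) = 1.5372 bits
  H(C) = 0.9279 bits

Ranking: A > B > C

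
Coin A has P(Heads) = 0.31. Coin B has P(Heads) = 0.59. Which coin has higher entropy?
B

For binary distributions, entropy is maximized at p=0.5 and decreases as p moves toward 0 or 1.

H(A) = H(0.31) = 0.8932 bits
H(B) = H(0.59) = 0.9765 bits

Distribution B (p=0.59) is closer to uniform (p=0.5), so it has higher entropy.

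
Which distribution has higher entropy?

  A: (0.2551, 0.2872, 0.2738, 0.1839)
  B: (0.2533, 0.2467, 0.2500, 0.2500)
B

Both distributions are close to uniform, making this a harder comparison.

H(A) = 1.9806 bits
H(B) = 1.9999 bits

The distribution closer to uniform has higher entropy.
Answer: B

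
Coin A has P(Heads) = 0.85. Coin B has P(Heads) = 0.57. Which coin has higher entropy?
B

For binary distributions, entropy is maximized at p=0.5 and decreases as p moves toward 0 or 1.

H(A) = H(0.85) = 0.6098 bits
H(B) = H(0.57) = 0.9858 bits

Distribution B (p=0.57) is closer to uniform (p=0.5), so it has higher entropy.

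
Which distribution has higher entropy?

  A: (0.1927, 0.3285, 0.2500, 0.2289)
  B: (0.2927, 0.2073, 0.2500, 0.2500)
B

Both distributions are close to uniform, making this a harder comparison.

H(A) = 1.9722 bits
H(B) = 1.9894 bits

The distribution closer to uniform has higher entropy.
Answer: B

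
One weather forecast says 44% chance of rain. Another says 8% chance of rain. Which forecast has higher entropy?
44% forecast

Treat each forecast as a Bernoulli distribution. Binary entropy is maximized at p=0.5 and falls off symmetrically toward 0 or 1. The 44% forecast is closer to 50%, so it is more uncertain. H(44%) ≈ 0.990 bits, H(8%) ≈ 0.402 bits.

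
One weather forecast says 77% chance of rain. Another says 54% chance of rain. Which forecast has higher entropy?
54% forecast

Treat each forecast as a Bernoulli distribution. Binary entropy is maximized at p=0.5 and falls off symmetrically toward 0 or 1. The 54% forecast is closer to 50%, so it is more uncertain. H(77%) ≈ 0.778 bits, H(54%) ≈ 0.995 bits.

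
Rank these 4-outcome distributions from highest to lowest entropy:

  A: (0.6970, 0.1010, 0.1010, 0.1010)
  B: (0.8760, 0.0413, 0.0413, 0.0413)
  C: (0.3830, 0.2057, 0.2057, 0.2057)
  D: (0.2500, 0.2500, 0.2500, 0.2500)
D > C > A > B

Key insight: Entropy is maximized by uniform distributions and minimized by concentrated distributions.

Entropies:
  H(A) = 1.3652 bits
  H(B) = 0.7373 bits
  H(C) = 1.9381 bits
  H(D) = 2.0000 bits

Ranking: D > C > A > B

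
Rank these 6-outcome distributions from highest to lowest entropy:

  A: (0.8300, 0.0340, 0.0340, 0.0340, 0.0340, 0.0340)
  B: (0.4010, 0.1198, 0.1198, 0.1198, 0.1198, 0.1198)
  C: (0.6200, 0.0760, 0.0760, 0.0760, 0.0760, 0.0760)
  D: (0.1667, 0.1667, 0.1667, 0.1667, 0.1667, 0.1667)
D > B > C > A

Key insight: Entropy is maximized by uniform distributions and minimized by concentrated distributions.

Entropies:
  H(A) = 1.0524 bits
  H(B) = 2.3624 bits
  H(C) = 1.8404 bits
  H(D) = 2.5850 bits

Ranking: D > B > C > A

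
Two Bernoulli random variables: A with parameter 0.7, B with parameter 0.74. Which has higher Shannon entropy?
A

For binary distributions, entropy is maximized at p=0.5 and decreases as p moves toward 0 or 1.

H(A) = H(0.7) = 0.8813 bits
H(B) = H(0.74) = 0.8267 bits

Distribution A (p=0.7) is closer to uniform (p=0.5), so it has higher entropy.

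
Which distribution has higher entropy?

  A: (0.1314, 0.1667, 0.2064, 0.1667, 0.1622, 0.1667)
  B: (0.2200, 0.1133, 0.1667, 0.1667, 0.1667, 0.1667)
A

Both distributions are close to uniform, making this a harder comparison.

H(A) = 2.5727 bits
H(B) = 2.5599 bits

The distribution closer to uniform has higher entropy.
Answer: A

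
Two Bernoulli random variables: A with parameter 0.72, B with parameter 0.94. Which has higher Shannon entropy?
A

For binary distributions, entropy is maximized at p=0.5 and decreases as p moves toward 0 or 1.

H(A) = H(0.72) = 0.8555 bits
H(B) = H(0.94) = 0.3274 bits

Distribution A (p=0.72) is closer to uniform (p=0.5), so it has higher entropy.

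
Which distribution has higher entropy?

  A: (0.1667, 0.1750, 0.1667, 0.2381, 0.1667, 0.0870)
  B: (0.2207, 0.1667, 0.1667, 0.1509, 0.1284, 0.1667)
B

Both distributions are close to uniform, making this a harder comparison.

H(A) = 2.5319 bits
H(B) = 2.5655 bits

The distribution closer to uniform has higher entropy.
Answer: B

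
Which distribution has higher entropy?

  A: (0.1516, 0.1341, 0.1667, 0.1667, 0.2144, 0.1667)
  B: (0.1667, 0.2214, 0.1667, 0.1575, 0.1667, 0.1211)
A

Both distributions are close to uniform, making this a harder comparison.

H(A) = 2.5700 bits
H(B) = 2.5629 bits

The distribution closer to uniform has higher entropy.
Answer: A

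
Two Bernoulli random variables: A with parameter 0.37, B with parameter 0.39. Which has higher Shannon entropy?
B

For binary distributions, entropy is maximized at p=0.5 and decreases as p moves toward 0 or 1.

H(A) = H(0.37) = 0.9507 bits
H(B) = H(0.39) = 0.9648 bits

Distribution B (p=0.39) is closer to uniform (p=0.5), so it has higher entropy.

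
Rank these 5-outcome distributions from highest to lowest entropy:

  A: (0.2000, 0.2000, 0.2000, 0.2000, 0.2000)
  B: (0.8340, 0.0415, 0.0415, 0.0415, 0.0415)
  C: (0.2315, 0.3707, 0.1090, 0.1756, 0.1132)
A > C > B

Key insight: Entropy is maximized by uniform distributions and minimized by concentrated distributions.

- Uniform distributions have maximum entropy log₂(5) = 2.3219 bits
- The more "peaked" or concentrated a distribution, the lower its entropy

Entropies:
  H(A) = 2.3219 bits
  H(B) = 0.9805 bits
  H(C) = 2.1644 bits

Ranking: A > C > B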